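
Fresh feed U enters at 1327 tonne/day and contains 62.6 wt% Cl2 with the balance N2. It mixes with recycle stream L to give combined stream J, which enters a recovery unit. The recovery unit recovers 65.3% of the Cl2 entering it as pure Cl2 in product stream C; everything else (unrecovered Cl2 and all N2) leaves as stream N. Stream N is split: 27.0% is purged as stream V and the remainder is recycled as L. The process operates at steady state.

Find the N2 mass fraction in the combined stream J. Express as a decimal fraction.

N2 enters only via U and leaves only via the purge: 1327×0.374 = 0.270×(N2 in N), and the recovery unit passes all N2, so N2 in J = N2 in N = 1838.1 tonne/day.
Cl2 in J: m_A = 1327×0.626 + (1−0.270)·(1−0.653)·m_A, so m_A = 830.7/0.7467 = 1112.5 tonne/day.
J = 1112.5 + 1838.1 = 2950.7 tonne/day.
N2 fraction in J = 1838.1/2950.7 = 0.623.

0.623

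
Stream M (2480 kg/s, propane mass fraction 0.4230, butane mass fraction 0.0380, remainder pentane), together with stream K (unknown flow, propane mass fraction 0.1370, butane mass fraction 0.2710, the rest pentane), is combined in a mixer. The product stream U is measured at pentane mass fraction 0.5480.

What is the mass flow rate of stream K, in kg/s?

Let K be the unknown flow. Total out = 2480 + K.
pentane balance: 1336.7 + 0.592·K = 0.548·(2480 + K)
(0.592 − 0.548)·K = 0.548×2480 − 1336.7 = 22.32
K = 22.32 / 0.044 = 507.27 kg/s

507.3 kg/s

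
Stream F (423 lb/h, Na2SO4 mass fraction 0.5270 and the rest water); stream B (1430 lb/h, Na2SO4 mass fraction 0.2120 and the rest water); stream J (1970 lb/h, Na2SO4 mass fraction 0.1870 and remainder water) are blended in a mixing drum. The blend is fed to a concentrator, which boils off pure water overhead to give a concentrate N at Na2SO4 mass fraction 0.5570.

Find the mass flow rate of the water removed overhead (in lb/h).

2217 lb/h

Na2SO4 entering = 423×0.527 + 1430×0.212 + 1970×0.187 = 894.47 lb/h.
All Na2SO4 reports to N, so N = 894.47/0.557 = 1605.9 lb/h.
Total feed = 3823 lb/h; overhead = 3823 − 1605.9 = 2217.1 lb/h.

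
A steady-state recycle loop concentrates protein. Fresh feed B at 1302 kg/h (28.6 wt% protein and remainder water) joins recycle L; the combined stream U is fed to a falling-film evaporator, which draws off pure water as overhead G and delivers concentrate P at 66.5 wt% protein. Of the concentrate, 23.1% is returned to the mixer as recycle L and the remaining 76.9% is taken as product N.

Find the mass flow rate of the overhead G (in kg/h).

742 kg/h

Overall protein balance (none leaves overhead): protein in fresh feed = protein in product, i.e. 1302×0.286 = (1−0.231)·P·0.665.
P = 372.37/(0.665×0.769) = 728.16 kg/h.
Recycle L = 0.231×728.16 = 168.21 kg/h.
Combined feed U = 1302 + 168.21 = 1470.2 kg/h.
Overhead G = U − P = 1470.2 − 728.16 = 742.04 kg/h.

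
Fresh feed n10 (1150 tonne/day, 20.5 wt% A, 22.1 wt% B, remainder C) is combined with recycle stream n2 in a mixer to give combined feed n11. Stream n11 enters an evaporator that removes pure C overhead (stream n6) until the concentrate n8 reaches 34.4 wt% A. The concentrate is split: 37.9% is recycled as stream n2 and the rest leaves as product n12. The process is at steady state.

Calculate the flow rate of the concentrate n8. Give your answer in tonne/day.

1104 tonne/day

Overall A balance (none leaves overhead): A in fresh feed = A in product, i.e. 1150×0.205 = (1−0.379)·n8·0.344.
n8 = 235.75/(0.344×0.621) = 1103.6 tonne/day.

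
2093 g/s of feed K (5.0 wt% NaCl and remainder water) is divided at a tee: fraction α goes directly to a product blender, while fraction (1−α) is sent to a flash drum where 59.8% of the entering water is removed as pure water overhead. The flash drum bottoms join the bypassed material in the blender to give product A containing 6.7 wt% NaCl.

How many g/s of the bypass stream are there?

All 2093×0.050 = 104.65 g/s of NaCl reaches A, so A = 104.65/0.067 = 1561.9 g/s and vapour = 531.06 g/s.
The evaporator receives (1−α)·2093 of feed at 0.950 water and removes 0.598 of that water:
0.598×0.950×(1−α)×2093 = 531.06
(1−α) = 531.06/1189 = 0.4466;  α = 0.5534.
Bypass flow = 0.5534×2093 = 1158.2 g/s.

1158 g/s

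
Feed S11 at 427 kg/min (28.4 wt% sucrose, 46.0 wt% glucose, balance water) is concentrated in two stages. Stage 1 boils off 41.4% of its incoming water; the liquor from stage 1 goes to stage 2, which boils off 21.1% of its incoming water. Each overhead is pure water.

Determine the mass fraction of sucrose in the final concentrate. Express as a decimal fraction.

0.3293

water in feed = 427×0.256 = 109.31 kg/min.
After stage 1: water left = (1−0.414)×109.31 = 64.057; stream total = 381.74 kg/min.
After stage 2: water left = (1−0.211)×64.057 = 50.541; final concentrate = 368.23 kg/min.
sucrose fraction = 121.27/368.23 = 0.3293.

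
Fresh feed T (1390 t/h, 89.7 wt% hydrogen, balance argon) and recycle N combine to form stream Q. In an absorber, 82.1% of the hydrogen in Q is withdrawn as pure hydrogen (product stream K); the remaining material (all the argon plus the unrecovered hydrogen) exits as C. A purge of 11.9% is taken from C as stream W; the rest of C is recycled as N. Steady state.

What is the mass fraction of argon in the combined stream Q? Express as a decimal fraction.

argon enters only via T and leaves only via the purge: 1390×0.103 = 0.119×(argon in C), and the absorber passes all argon, so argon in Q = argon in C = 1203.1 t/h.
hydrogen in Q: m_A = 1390×0.897 + (1−0.119)·(1−0.821)·m_A, so m_A = 1246.8/0.8423 = 1480.3 t/h.
Q = 1480.3 + 1203.1 = 2683.4 t/h.
argon fraction in Q = 1203.1/2683.4 = 0.448.

0.448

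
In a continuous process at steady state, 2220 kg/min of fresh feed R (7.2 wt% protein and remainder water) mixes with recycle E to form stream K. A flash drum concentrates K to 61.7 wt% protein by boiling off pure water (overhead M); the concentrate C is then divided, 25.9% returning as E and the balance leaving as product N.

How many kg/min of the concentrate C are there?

349.6 kg/min

Overall protein balance (none leaves overhead): protein in fresh feed = protein in product, i.e. 2220×0.072 = (1−0.259)·C·0.617.
C = 159.84/(0.617×0.741) = 349.61 kg/min.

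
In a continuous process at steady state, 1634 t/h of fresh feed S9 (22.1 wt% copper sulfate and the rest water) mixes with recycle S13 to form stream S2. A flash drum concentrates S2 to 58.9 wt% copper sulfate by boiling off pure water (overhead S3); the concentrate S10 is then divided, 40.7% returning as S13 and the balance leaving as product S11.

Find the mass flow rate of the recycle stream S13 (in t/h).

Overall copper sulfate balance (none leaves overhead): copper sulfate in fresh feed = copper sulfate in product, i.e. 1634×0.221 = (1−0.407)·S10·0.589.
S10 = 361.11/(0.589×0.593) = 1033.9 t/h.
Recycle S13 = 0.407×1033.9 = 420.79 t/h.

420.8 t/h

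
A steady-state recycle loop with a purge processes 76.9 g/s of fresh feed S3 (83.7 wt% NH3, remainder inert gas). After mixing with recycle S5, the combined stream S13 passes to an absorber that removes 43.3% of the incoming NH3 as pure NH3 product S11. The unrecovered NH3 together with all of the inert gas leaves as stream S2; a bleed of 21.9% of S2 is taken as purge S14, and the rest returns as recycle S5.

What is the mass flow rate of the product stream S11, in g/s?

50.02 g/s

NH3 in S13: m_A = 76.9×0.837 + (1−0.219)·(1−0.433)·m_A, so m_A = 64.365/0.5572 = 115.52 g/s.
Product S11 = 0.433×115.52 = 50.021 g/s.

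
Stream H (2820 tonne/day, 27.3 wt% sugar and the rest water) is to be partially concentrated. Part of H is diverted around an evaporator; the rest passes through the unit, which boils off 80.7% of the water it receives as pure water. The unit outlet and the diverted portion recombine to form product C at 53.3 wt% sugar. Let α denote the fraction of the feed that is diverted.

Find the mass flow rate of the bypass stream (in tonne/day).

All 2820×0.273 = 769.86 tonne/day of sugar reaches C, so C = 769.86/0.533 = 1444.4 tonne/day and vapour = 1375.6 tonne/day.
The evaporator receives (1−α)·2820 of feed at 0.727 water and removes 0.807 of that water:
0.807×0.727×(1−α)×2820 = 1375.6
(1−α) = 1375.6/1654.5 = 0.8315;  α = 0.1685.
Bypass flow = 0.1685×2820 = 475.3 tonne/day.

475.3 tonne/day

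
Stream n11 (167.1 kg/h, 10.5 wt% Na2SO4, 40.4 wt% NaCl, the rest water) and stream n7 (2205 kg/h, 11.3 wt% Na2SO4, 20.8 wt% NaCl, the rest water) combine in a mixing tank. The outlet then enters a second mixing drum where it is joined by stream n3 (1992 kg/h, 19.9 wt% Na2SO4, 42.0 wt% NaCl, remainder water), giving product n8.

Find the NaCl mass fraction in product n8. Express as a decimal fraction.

0.312

Overall, product flow = 4364.1 kg/h.
NaCl in = 167.1×0.404 + 2205×0.208 + 1992×0.420 = 1362.8 kg/h.
NaCl fraction in n8 = 0.312.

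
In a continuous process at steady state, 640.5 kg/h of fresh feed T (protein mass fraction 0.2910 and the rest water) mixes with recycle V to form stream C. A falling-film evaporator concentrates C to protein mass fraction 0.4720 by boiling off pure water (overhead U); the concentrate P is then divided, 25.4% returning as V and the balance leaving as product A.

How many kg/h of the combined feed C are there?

Overall protein balance (none leaves overhead): protein in fresh feed = protein in product, i.e. 640.5×0.291 = (1−0.254)·P·0.472.
P = 186.39/(0.472×0.746) = 529.34 kg/h.
Recycle V = 0.254×529.34 = 134.45 kg/h.
Combined feed C = 640.5 + 134.45 = 774.95 kg/h.

775 kg/h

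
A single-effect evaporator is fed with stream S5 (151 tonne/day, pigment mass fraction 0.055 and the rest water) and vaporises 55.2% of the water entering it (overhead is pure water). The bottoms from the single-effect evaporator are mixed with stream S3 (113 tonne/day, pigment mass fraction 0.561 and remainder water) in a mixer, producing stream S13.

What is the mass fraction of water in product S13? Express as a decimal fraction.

0.613

Vapour removed = 0.552×0.945×151 = 78.768 tonne/day; concentrate = 72.232 tonne/day.
water reaching the mixer = 63.927 (from concentrate) + 113×0.439 = 113.53 tonne/day.
Product flow = 72.232 + 113 = 185.23 tonne/day; water fraction = 0.613.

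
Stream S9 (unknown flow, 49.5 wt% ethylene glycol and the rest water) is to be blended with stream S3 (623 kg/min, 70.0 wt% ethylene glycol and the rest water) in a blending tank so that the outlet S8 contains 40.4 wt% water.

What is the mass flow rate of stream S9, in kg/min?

641.5 kg/min

Let S9 be the unknown flow. Total out = 623 + S9.
water balance: 186.9 + 0.505·S9 = 0.404·(623 + S9)
(0.505 − 0.404)·S9 = 0.404×623 − 186.9 = 64.792
S9 = 64.792 / 0.101 = 641.5 kg/min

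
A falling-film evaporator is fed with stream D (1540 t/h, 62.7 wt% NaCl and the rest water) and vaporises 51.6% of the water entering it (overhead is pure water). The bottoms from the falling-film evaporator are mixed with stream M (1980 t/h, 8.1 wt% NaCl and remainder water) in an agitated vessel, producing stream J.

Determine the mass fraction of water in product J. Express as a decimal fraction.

0.651

Vapour removed = 0.516×0.373×1540 = 296.4 t/h; concentrate = 1243.6 t/h.
water reaching the mixer = 278.02 (from concentrate) + 1980×0.919 = 2097.6 t/h.
Product flow = 1243.6 + 1980 = 3223.6 t/h; water fraction = 0.651.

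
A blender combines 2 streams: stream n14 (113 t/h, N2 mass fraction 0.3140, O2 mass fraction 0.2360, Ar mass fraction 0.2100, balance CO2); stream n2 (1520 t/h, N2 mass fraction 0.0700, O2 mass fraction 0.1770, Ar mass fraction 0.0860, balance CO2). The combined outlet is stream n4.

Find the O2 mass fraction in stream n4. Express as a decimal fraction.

0.1811

Total flow out = 113 + 1520 = 1633 t/h.
O2 in = 113×0.236 + 1520×0.177 = 295.71 t/h.
O2 mass fraction in n4 = 295.71/1633 = 0.1811.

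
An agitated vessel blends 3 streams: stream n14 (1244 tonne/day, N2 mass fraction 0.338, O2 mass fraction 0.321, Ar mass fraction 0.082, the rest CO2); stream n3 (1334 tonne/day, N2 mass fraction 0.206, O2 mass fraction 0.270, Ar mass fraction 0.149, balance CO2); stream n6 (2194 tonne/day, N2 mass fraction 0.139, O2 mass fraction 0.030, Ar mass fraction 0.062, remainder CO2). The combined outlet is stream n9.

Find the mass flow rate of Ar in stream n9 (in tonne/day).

Ar out = Ar in = 1244×0.082 + 1334×0.149 + 2194×0.062 = 436.8 tonne/day.

436.8 tonne/day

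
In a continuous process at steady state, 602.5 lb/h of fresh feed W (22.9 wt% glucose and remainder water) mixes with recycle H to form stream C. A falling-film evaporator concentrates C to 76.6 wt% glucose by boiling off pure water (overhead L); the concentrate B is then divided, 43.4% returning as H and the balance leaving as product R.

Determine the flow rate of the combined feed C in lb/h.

740.6 lb/h

Overall glucose balance (none leaves overhead): glucose in fresh feed = glucose in product, i.e. 602.5×0.229 = (1−0.434)·B·0.766.
B = 137.97/(0.766×0.566) = 318.23 lb/h.
Recycle H = 0.434×318.23 = 138.11 lb/h.
Combined feed C = 602.5 + 138.11 = 740.61 lb/h.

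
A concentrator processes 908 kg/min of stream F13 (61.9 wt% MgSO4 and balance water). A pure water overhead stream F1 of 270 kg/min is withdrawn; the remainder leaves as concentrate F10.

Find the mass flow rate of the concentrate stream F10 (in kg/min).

Concentrate = 908 − 270 = 638 kg/min.

638 kg/min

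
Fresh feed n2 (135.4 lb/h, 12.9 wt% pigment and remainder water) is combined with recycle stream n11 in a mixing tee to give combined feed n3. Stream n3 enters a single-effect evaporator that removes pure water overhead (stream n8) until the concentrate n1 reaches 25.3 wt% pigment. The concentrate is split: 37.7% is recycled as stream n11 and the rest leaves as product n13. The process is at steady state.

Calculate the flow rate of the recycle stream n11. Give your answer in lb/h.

Overall pigment balance (none leaves overhead): pigment in fresh feed = pigment in product, i.e. 135.4×0.129 = (1−0.377)·n1·0.253.
n1 = 17.467/(0.253×0.623) = 110.82 lb/h.
Recycle n11 = 0.377×110.82 = 41.777 lb/h.

41.78 lb/h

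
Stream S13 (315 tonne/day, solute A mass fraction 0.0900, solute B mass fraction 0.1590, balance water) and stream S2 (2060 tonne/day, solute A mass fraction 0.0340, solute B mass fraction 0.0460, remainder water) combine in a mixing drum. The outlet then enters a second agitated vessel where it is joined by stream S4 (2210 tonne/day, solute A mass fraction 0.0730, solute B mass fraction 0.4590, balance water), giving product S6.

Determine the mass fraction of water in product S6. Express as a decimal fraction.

Overall, product flow = 4585 tonne/day.
water in = 315×0.751 + 2060×0.920 + 2210×0.468 = 3166 tonne/day.
water fraction in S6 = 0.6905.

0.6905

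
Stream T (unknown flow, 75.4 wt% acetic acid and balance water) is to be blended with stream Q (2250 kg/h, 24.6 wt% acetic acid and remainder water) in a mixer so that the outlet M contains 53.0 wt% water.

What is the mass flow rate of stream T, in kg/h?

1775 kg/h

Let T be the unknown flow. Total out = 2250 + T.
water balance: 1696.5 + 0.246·T = 0.530·(2250 + T)
(0.246 − 0.530)·T = 0.530×2250 − 1696.5 = -504
T = -504 / -0.284 = 1774.6 kg/h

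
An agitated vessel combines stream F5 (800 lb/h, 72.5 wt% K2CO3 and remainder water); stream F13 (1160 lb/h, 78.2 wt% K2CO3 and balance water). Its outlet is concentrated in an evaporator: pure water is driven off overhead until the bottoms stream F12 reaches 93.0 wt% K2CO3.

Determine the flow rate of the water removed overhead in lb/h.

360.9 lb/h

K2CO3 entering = 800×0.725 + 1160×0.782 = 1487.1 lb/h.
All K2CO3 reports to F12, so F12 = 1487.1/0.930 = 1599.1 lb/h.
Total feed = 1960 lb/h; overhead = 1960 − 1599.1 = 360.95 lb/h.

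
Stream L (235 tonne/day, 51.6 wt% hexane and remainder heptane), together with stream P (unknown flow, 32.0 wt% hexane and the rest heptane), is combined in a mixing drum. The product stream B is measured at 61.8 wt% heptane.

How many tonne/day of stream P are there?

507.9 tonne/day

Let P be the unknown flow. Total out = 235 + P.
heptane balance: 113.74 + 0.680·P = 0.618·(235 + P)
(0.680 − 0.618)·P = 0.618×235 − 113.74 = 31.49
P = 31.49 / 0.062 = 507.9 tonne/day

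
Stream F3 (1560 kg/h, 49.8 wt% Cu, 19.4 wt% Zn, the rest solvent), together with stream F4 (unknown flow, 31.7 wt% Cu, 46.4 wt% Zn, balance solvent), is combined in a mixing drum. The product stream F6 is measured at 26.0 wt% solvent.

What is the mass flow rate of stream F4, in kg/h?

1826 kg/h

Let F4 be the unknown flow. Total out = 1560 + F4.
solvent balance: 480.48 + 0.219·F4 = 0.260·(1560 + F4)
(0.219 − 0.260)·F4 = 0.260×1560 − 480.48 = -74.88
F4 = -74.88 / -0.041 = 1826.3 kg/h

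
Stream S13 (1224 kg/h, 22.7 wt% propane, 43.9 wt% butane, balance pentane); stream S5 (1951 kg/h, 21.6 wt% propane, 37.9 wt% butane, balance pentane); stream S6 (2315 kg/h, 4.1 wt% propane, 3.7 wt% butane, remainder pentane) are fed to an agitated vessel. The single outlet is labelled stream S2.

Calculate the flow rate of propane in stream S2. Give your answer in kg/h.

794.2 kg/h

propane out = propane in = 1224×0.227 + 1951×0.216 + 2315×0.041 = 794.18 kg/h.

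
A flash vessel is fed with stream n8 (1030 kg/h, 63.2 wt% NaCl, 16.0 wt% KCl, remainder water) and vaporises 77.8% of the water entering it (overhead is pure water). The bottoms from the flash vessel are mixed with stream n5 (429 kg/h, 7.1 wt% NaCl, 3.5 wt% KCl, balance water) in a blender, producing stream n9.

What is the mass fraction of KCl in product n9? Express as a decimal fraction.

0.139

Vapour removed = 0.778×0.208×1030 = 166.68 kg/h; concentrate = 863.32 kg/h.
KCl reaching the mixer = 164.8 (from concentrate) + 429×0.035 = 179.81 kg/h.
Product flow = 863.32 + 429 = 1292.3 kg/h; KCl fraction = 0.139.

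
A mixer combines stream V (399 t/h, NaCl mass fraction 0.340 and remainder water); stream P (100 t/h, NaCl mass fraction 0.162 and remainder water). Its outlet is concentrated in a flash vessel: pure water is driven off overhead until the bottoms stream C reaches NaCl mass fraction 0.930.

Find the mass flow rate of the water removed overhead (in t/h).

NaCl entering = 399×0.340 + 100×0.162 = 151.86 t/h.
All NaCl reports to C, so C = 151.86/0.930 = 163.29 t/h.
Total feed = 499 t/h; overhead = 499 − 163.29 = 335.71 t/h.

335.7 t/h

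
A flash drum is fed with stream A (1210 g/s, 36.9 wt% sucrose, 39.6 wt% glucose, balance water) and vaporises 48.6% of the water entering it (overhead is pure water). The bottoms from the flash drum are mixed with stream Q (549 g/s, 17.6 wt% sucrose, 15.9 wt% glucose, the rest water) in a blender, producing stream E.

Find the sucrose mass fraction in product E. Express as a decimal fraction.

0.335

Vapour removed = 0.486×0.235×1210 = 138.19 g/s; concentrate = 1071.8 g/s.
sucrose reaching the mixer = 446.49 (from concentrate) + 549×0.176 = 543.11 g/s.
Product flow = 1071.8 + 549 = 1620.8 g/s; sucrose fraction = 0.335.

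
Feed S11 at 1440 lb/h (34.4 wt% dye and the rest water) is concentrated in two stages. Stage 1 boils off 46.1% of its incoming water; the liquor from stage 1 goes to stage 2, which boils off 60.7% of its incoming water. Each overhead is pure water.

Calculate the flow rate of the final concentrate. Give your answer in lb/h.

water in feed = 1440×0.656 = 944.64 lb/h.
After stage 1: water left = (1−0.461)×944.64 = 509.16; stream total = 1004.5 lb/h.
After stage 2: water left = (1−0.607)×509.16 = 200.1; final concentrate = 695.46 lb/h.

695.5 lb/h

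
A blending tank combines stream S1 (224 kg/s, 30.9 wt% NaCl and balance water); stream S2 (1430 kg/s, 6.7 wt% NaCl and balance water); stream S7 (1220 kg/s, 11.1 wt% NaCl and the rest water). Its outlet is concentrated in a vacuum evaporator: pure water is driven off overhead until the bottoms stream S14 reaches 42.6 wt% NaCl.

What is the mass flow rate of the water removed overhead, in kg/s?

2169 kg/s

NaCl entering = 224×0.309 + 1430×0.067 + 1220×0.111 = 300.45 kg/s.
All NaCl reports to S14, so S14 = 300.45/0.426 = 705.27 kg/s.
Total feed = 2874 kg/s; overhead = 2874 − 705.27 = 2168.7 kg/s.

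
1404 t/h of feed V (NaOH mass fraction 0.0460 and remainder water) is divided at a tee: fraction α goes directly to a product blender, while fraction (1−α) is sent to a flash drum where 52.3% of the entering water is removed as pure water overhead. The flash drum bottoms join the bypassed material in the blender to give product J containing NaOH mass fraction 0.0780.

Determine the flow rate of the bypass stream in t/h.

All 1404×0.046 = 64.584 t/h of NaOH reaches J, so J = 64.584/0.078 = 828 t/h and vapour = 576 t/h.
The evaporator receives (1−α)·1404 of feed at 0.954 water and removes 0.523 of that water:
0.523×0.954×(1−α)×1404 = 576
(1−α) = 576/700.51 = 0.8223;  α = 0.1777.
Bypass flow = 0.1777×1404 = 249.56 t/h.

249.6 t/h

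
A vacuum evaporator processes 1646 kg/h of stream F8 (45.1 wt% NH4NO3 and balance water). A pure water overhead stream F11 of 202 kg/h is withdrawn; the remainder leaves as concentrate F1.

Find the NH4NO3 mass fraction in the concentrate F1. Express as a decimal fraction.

NH4NO3 is not removed: 1646×0.451 = 742.35 kg/h of NH4NO3 enters F1.
Concentrate = 1646 − 202 = 1444 kg/h.
Mass fraction = 742.35/1444 = 0.5141.

0.5141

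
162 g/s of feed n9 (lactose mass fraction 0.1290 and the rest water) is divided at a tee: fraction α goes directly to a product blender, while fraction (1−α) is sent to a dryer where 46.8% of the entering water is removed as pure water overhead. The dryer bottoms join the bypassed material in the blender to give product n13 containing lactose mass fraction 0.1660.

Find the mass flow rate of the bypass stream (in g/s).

All 162×0.129 = 20.898 g/s of lactose reaches n13, so n13 = 20.898/0.166 = 125.89 g/s and vapour = 36.108 g/s.
The evaporator receives (1−α)·162 of feed at 0.871 water and removes 0.468 of that water:
0.468×0.871×(1−α)×162 = 36.108
(1−α) = 36.108/66.036 = 0.5468;  α = 0.4532.
Bypass flow = 0.4532×162 = 73.418 g/s.

73.42 g/s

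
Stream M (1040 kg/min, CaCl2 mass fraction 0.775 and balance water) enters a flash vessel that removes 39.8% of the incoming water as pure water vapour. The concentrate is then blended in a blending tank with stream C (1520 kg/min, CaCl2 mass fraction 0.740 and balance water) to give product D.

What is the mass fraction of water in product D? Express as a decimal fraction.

0.217

Vapour removed = 0.398×0.225×1040 = 93.132 kg/min; concentrate = 946.87 kg/min.
water reaching the mixer = 140.87 (from concentrate) + 1520×0.260 = 536.07 kg/min.
Product flow = 946.87 + 1520 = 2466.9 kg/min; water fraction = 0.217.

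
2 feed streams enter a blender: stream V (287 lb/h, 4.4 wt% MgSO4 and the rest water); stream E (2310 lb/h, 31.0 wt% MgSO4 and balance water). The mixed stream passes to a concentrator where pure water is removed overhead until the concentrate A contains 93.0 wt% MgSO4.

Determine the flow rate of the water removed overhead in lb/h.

MgSO4 entering = 287×0.044 + 2310×0.310 = 728.73 lb/h.
All MgSO4 reports to A, so A = 728.73/0.930 = 783.58 lb/h.
Total feed = 2597 lb/h; overhead = 2597 − 783.58 = 1813.4 lb/h.

1813 lb/h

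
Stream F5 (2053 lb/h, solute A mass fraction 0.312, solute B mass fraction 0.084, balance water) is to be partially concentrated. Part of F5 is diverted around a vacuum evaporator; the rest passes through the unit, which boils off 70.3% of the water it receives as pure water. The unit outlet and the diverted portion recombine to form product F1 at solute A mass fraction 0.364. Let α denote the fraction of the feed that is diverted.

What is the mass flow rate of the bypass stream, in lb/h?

1362 lb/h

All 2053×0.312 = 640.54 lb/h of solute A reaches F1, so F1 = 640.54/0.364 = 1759.7 lb/h and vapour = 293.29 lb/h.
The evaporator receives (1−α)·2053 of feed at 0.604 water and removes 0.703 of that water:
0.703×0.604×(1−α)×2053 = 293.29
(1−α) = 293.29/871.73 = 0.3364;  α = 0.6636.
Bypass flow = 0.6636×2053 = 1362.3 lb/h.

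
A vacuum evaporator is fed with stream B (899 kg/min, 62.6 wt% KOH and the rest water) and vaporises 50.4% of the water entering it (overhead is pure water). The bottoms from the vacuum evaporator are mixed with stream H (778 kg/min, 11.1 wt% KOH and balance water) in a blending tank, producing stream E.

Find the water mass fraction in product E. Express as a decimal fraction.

Vapour removed = 0.504×0.374×899 = 169.46 kg/min; concentrate = 729.54 kg/min.
water reaching the mixer = 166.77 (from concentrate) + 778×0.889 = 858.41 kg/min.
Product flow = 729.54 + 778 = 1507.5 kg/min; water fraction = 0.569.

0.569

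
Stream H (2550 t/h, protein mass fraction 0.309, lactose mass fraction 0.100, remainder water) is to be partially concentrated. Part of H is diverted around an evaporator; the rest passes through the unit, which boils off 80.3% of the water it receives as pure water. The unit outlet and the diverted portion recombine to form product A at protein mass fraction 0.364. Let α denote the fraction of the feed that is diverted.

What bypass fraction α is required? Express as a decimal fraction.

0.682

All 2550×0.309 = 787.95 t/h of protein reaches A, so A = 787.95/0.364 = 2164.7 t/h and vapour = 385.3 t/h.
The evaporator receives (1−α)·2550 of feed at 0.591 water and removes 0.803 of that water:
0.803×0.591×(1−α)×2550 = 385.3
(1−α) = 385.3/1210.2 = 0.3184;  α = 0.6816.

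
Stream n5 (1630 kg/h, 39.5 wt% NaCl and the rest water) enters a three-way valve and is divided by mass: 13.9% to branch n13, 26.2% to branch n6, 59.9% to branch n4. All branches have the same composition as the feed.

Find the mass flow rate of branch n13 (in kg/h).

Branch n13 flow = 0.139×1630 = 226.57 kg/h.

226.6 kg/h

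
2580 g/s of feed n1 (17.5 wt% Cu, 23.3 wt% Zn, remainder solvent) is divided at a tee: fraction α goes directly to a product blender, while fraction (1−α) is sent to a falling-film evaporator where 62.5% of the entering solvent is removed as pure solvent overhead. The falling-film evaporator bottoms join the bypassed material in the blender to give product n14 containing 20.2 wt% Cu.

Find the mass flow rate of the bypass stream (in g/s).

All 2580×0.175 = 451.5 g/s of Cu reaches n14, so n14 = 451.5/0.202 = 2235.1 g/s and vapour = 344.85 g/s.
The evaporator receives (1−α)·2580 of feed at 0.592 solvent and removes 0.625 of that solvent:
0.625×0.592×(1−α)×2580 = 344.85
(1−α) = 344.85/954.6 = 0.3613;  α = 0.6387.
Bypass flow = 0.6387×2580 = 1648 g/s.

1648 g/s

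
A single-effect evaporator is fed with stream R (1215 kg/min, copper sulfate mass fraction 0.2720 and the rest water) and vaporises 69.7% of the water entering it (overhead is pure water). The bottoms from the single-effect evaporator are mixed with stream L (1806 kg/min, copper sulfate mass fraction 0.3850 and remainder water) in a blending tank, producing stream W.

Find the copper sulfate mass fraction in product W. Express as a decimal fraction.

0.4266

Vapour removed = 0.697×0.728×1215 = 616.51 kg/min; concentrate = 598.49 kg/min.
copper sulfate reaching the mixer = 330.48 (from concentrate) + 1806×0.385 = 1025.8 kg/min.
Product flow = 598.49 + 1806 = 2404.5 kg/min; copper sulfate fraction = 0.4266.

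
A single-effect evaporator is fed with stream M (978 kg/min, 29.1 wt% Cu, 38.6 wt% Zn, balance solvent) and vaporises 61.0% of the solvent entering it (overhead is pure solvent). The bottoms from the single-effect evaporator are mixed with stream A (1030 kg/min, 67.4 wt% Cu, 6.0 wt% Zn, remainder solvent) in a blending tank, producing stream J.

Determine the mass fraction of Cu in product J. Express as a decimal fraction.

Vapour removed = 0.610×0.323×978 = 192.7 kg/min; concentrate = 785.3 kg/min.
Cu reaching the mixer = 284.6 (from concentrate) + 1030×0.674 = 978.82 kg/min.
Product flow = 785.3 + 1030 = 1815.3 kg/min; Cu fraction = 0.5392.

0.5392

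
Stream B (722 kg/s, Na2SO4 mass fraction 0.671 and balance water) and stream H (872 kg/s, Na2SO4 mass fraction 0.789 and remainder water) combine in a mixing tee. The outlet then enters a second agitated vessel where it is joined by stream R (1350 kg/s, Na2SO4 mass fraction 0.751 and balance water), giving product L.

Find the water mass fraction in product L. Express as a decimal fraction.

0.257

Overall, product flow = 2944 kg/s.
water in = 722×0.329 + 872×0.211 + 1350×0.249 = 757.68 kg/s.
water fraction in L = 0.257.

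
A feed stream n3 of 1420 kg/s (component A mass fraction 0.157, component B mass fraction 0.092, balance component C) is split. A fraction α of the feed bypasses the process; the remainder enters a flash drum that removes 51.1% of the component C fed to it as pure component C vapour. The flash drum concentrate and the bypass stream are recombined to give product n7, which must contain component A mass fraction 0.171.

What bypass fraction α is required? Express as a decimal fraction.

All 1420×0.157 = 222.94 kg/s of component A reaches n7, so n7 = 222.94/0.171 = 1303.7 kg/s and vapour = 116.26 kg/s.
The evaporator receives (1−α)·1420 of feed at 0.751 component C and removes 0.511 of that component C:
0.511×0.751×(1−α)×1420 = 116.26
(1−α) = 116.26/544.94 = 0.2133;  α = 0.7867.

0.787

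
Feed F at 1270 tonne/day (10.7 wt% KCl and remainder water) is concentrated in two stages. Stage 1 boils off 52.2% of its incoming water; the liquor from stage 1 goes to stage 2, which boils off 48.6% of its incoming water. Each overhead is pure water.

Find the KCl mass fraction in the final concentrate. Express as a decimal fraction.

0.328

water in feed = 1270×0.893 = 1134.1 tonne/day.
After stage 1: water left = (1−0.522)×1134.1 = 542.1; stream total = 677.99 tonne/day.
After stage 2: water left = (1−0.486)×542.1 = 278.64; final concentrate = 414.53 tonne/day.
KCl fraction = 135.89/414.53 = 0.328.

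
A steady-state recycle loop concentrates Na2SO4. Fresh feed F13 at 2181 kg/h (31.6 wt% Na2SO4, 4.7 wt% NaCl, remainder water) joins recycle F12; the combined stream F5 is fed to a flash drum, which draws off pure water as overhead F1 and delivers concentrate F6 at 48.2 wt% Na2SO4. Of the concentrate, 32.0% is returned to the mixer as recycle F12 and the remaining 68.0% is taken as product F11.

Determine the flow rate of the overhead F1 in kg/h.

751.1 kg/h

Overall Na2SO4 balance (none leaves overhead): Na2SO4 in fresh feed = Na2SO4 in product, i.e. 2181×0.316 = (1−0.320)·F6·0.482.
F6 = 689.2/(0.482×0.680) = 2102.7 kg/h.
Recycle F12 = 0.320×2102.7 = 672.88 kg/h.
Combined feed F5 = 2181 + 672.88 = 2853.9 kg/h.
Overhead F1 = F5 − F6 = 2853.9 − 2102.7 = 751.13 kg/h.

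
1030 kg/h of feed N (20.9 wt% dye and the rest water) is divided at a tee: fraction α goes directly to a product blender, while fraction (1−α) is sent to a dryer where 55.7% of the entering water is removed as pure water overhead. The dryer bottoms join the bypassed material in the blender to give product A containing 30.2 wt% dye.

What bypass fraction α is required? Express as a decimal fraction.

0.301

All 1030×0.209 = 215.27 kg/h of dye reaches A, so A = 215.27/0.302 = 712.81 kg/h and vapour = 317.19 kg/h.
The evaporator receives (1−α)·1030 of feed at 0.791 water and removes 0.557 of that water:
0.557×0.791×(1−α)×1030 = 317.19
(1−α) = 317.19/453.8 = 0.6989;  α = 0.3011.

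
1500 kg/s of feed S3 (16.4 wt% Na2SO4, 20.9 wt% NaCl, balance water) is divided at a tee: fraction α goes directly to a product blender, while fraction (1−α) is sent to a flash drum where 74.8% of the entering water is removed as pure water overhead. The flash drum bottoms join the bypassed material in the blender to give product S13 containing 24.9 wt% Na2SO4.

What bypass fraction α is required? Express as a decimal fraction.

All 1500×0.164 = 246 kg/s of Na2SO4 reaches S13, so S13 = 246/0.249 = 987.95 kg/s and vapour = 512.05 kg/s.
The evaporator receives (1−α)·1500 of feed at 0.627 water and removes 0.748 of that water:
0.748×0.627×(1−α)×1500 = 512.05
(1−α) = 512.05/703.49 = 0.7279;  α = 0.2721.

0.272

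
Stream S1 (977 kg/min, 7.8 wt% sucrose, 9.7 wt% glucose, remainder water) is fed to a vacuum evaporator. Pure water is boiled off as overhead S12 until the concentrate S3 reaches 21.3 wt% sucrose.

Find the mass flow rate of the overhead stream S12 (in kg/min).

619.2 kg/min

sucrose is conserved: 977×0.078 = 76.206 kg/min all reports to the concentrate.
Concentrate = 76.206/(target fraction) = 357.77 kg/min.
Overhead = 977 − 357.77 = 619.23 kg/min.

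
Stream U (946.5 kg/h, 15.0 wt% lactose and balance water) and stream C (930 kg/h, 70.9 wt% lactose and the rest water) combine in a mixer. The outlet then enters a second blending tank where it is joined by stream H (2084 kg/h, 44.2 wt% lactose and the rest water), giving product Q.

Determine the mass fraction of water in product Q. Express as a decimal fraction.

0.5651

Overall, product flow = 3960.5 kg/h.
water in = 946.5×0.850 + 930×0.291 + 2084×0.558 = 2238 kg/h.
water fraction in Q = 0.5651.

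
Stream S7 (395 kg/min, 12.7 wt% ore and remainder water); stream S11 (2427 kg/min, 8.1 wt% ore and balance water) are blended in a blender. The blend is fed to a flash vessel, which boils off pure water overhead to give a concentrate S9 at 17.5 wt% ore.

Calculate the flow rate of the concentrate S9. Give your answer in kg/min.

1410 kg/min

ore entering = 395×0.127 + 2427×0.081 = 246.75 kg/min.
All ore reports to S9, so S9 = 246.75/0.175 = 1410 kg/min.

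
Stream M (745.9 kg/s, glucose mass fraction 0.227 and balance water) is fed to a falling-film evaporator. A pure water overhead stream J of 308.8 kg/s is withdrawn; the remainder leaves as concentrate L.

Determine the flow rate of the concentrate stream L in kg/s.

437.1 kg/s

Concentrate = 745.9 − 308.8 = 437.1 kg/s.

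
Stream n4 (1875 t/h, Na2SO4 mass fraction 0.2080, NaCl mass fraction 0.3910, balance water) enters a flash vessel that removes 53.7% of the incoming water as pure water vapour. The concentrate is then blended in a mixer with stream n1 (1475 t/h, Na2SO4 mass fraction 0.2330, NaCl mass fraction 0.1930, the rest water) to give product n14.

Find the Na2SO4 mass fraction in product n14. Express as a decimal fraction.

0.2490

Vapour removed = 0.537×0.401×1875 = 403.76 t/h; concentrate = 1471.2 t/h.
Na2SO4 reaching the mixer = 390 (from concentrate) + 1475×0.233 = 733.67 t/h.
Product flow = 1471.2 + 1475 = 2946.2 t/h; Na2SO4 fraction = 0.2490.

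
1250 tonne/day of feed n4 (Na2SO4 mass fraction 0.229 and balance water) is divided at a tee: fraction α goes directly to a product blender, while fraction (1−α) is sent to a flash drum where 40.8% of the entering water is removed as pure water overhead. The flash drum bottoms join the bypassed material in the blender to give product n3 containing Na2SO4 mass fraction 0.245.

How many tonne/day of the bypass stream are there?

990.5 tonne/day

All 1250×0.229 = 286.25 tonne/day of Na2SO4 reaches n3, so n3 = 286.25/0.245 = 1168.4 tonne/day and vapour = 81.633 tonne/day.
The evaporator receives (1−α)·1250 of feed at 0.771 water and removes 0.408 of that water:
0.408×0.771×(1−α)×1250 = 81.633
(1−α) = 81.633/393.21 = 0.2076;  α = 0.7924.
Bypass flow = 0.7924×1250 = 990.49 tonne/day.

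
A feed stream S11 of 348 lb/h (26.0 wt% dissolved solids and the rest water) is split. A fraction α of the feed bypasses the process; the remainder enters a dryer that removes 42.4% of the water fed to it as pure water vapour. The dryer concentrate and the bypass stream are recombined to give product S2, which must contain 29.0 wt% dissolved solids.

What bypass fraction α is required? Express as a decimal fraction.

All 348×0.260 = 90.48 lb/h of dissolved solids reaches S2, so S2 = 90.48/0.290 = 312 lb/h and vapour = 36 lb/h.
The evaporator receives (1−α)·348 of feed at 0.740 water and removes 0.424 of that water:
0.424×0.740×(1−α)×348 = 36
(1−α) = 36/109.19 = 0.3297;  α = 0.6703.

0.670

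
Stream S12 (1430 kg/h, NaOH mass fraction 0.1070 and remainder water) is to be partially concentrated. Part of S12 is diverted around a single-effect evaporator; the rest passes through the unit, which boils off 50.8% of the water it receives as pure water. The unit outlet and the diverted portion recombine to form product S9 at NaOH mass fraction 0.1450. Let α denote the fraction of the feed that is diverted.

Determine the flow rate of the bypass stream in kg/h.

All 1430×0.107 = 153.01 kg/h of NaOH reaches S9, so S9 = 153.01/0.145 = 1055.2 kg/h and vapour = 374.76 kg/h.
The evaporator receives (1−α)·1430 of feed at 0.893 water and removes 0.508 of that water:
0.508×0.893×(1−α)×1430 = 374.76
(1−α) = 374.76/648.71 = 0.5777;  α = 0.4223.
Bypass flow = 0.4223×1430 = 603.89 kg/h.

603.9 kg/h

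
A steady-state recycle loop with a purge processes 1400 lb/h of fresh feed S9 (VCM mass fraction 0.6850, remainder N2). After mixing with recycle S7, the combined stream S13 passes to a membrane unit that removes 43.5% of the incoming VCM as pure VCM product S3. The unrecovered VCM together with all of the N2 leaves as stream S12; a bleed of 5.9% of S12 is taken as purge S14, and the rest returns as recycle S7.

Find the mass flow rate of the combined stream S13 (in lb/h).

9522 lb/h

N2 enters only via S9 and leaves only via the purge: 1400×0.315 = 0.059×(N2 in S12), and the membrane unit passes all N2, so N2 in S13 = N2 in S12 = 7474.6 lb/h.
VCM in S13: m_A = 1400×0.685 + (1−0.059)·(1−0.435)·m_A, so m_A = 959/0.4683 = 2047.7 lb/h.
S13 = 2047.7 + 7474.6 = 9522.3 lb/h.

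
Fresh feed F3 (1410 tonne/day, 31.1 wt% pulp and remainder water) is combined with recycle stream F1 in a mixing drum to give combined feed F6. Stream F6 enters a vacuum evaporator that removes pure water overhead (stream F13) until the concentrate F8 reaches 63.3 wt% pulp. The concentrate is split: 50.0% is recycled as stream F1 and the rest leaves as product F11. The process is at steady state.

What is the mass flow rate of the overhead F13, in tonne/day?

Overall pulp balance (none leaves overhead): pulp in fresh feed = pulp in product, i.e. 1410×0.311 = (1−0.500)·F8·0.633.
F8 = 438.51/(0.633×0.500) = 1385.5 tonne/day.
Recycle F1 = 0.500×1385.5 = 692.75 tonne/day.
Combined feed F6 = 1410 + 692.75 = 2102.7 tonne/day.
Overhead F13 = F6 − F8 = 2102.7 − 1385.5 = 717.25 tonne/day.

717.3 tonne/day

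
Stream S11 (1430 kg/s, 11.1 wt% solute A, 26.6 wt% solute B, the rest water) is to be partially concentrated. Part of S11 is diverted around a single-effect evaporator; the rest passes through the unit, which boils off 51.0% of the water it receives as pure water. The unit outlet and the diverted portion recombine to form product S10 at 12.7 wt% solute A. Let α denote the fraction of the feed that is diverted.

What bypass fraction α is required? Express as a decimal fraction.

0.603

All 1430×0.111 = 158.73 kg/s of solute A reaches S10, so S10 = 158.73/0.127 = 1249.8 kg/s and vapour = 180.16 kg/s.
The evaporator receives (1−α)·1430 of feed at 0.623 water and removes 0.510 of that water:
0.510×0.623×(1−α)×1430 = 180.16
(1−α) = 180.16/454.35 = 0.3965;  α = 0.6035.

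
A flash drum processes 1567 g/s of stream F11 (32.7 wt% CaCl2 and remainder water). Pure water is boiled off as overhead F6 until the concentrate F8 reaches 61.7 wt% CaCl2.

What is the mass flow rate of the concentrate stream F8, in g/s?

CaCl2 is conserved: 1567×0.327 = 512.41 g/s all reports to the concentrate.
Concentrate = 512.41/(target fraction) = 830.48 g/s.

830.5 g/s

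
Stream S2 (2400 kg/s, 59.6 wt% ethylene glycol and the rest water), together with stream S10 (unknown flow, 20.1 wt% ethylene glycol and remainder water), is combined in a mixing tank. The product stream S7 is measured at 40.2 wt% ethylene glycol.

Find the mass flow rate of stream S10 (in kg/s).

2316 kg/s

Let S10 be the unknown flow. Total out = 2400 + S10.
ethylene glycol balance: 1430.4 + 0.201·S10 = 0.402·(2400 + S10)
(0.201 − 0.402)·S10 = 0.402×2400 − 1430.4 = -465.6
S10 = -465.6 / -0.201 = 2316.4 kg/s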